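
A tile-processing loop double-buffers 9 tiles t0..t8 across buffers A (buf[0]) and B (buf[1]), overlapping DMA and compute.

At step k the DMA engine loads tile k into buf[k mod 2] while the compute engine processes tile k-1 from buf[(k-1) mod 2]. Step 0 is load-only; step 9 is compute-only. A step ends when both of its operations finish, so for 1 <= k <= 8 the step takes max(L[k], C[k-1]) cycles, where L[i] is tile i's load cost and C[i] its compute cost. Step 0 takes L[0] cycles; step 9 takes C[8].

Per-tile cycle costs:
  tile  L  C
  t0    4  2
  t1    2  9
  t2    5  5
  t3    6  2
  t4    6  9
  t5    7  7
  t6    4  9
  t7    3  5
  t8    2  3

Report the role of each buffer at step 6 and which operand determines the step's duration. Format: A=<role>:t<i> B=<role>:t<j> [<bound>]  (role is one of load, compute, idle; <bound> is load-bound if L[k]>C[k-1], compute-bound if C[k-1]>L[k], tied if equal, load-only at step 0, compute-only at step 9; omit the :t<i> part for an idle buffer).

  0. 4=4c; end=4; A:t0 B:-
  1. max(2,2)=2c; end=6; A:t0 B:t1
  2. max(5,9)=9c; end=15; A:t2 B:t1
  3. max(6,5)=6c; end=21; A:t2 B:t3
  4. max(6,2)=6c; end=27; A:t4 B:t3
  5. max(7,9)=9c; end=36; A:t4 B:t5
  6. max(4,7)=7c; end=43; A:t6 B:t5
  7. max(3,9)=9c; end=52; A:t6 B:t7
  8. max(2,5)=5c; end=57; A:t8 B:t7
  9. 3=3c; end=60; A:t8 B:t7

step 6: A=load:t6 B=compute:t5 [compute-bound]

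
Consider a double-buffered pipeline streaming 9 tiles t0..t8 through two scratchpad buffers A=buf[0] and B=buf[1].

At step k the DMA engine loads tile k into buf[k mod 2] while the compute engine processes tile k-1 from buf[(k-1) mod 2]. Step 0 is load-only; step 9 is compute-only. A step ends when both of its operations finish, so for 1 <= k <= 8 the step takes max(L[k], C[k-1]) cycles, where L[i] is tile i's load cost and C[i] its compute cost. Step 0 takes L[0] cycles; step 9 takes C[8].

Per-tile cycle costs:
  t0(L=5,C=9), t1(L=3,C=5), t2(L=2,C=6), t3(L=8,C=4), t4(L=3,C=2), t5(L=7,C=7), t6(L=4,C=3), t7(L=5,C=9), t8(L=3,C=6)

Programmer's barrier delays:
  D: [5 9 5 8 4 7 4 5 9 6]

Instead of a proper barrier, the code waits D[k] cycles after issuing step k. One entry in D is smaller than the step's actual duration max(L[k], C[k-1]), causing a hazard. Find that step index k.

hazard at step 6

k=0 barrier L[0]=5→5c, D[0]=5 ok
k=1 barrier max(L[1]=3,C[0]=9)→9c, D[1]=9 ok
k=2 barrier max(L[2]=2,C[1]=5)→5c, D[2]=5 ok
k=3 barrier max(L[3]=8,C[2]=6)→8c, D[3]=8 ok
k=4 barrier max(L[4]=3,C[3]=4)→4c, D[4]=4 ok
k=5 barrier max(L[5]=7,C[4]=2)→7c, D[5]=7 ok
k=6 barrier max(L[6]=4,C[5]=7)→7c, D[6]=4 SHORT
k=7 barrier max(L[7]=5,C[6]=3)→5c, D[7]=5 ok
k=8 barrier max(L[8]=3,C[7]=9)→9c, D[8]=9 ok
k=9 barrier C[8]=6→6c, D[9]=6 ok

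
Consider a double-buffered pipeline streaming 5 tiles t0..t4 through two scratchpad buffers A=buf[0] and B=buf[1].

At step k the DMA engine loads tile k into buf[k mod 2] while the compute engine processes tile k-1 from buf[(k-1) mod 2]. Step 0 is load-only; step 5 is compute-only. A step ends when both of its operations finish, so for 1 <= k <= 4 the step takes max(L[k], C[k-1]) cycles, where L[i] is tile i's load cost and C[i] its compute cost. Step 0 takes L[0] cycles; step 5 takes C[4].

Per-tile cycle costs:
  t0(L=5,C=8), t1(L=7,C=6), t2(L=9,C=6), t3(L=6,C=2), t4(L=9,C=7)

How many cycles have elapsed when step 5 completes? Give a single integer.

k=0 load=t0/5c comp=- wait=5 total=5
k=1 load=t1/7c comp=t0/8c wait=8 total=13
k=2 load=t2/9c comp=t1/6c wait=9 total=22
k=3 load=t3/6c comp=t2/6c wait=6 total=28
k=4 load=t4/9c comp=t3/2c wait=9 total=37
k=5 load=- comp=t4/7c wait=7 total=44

end_cycle[5] = 44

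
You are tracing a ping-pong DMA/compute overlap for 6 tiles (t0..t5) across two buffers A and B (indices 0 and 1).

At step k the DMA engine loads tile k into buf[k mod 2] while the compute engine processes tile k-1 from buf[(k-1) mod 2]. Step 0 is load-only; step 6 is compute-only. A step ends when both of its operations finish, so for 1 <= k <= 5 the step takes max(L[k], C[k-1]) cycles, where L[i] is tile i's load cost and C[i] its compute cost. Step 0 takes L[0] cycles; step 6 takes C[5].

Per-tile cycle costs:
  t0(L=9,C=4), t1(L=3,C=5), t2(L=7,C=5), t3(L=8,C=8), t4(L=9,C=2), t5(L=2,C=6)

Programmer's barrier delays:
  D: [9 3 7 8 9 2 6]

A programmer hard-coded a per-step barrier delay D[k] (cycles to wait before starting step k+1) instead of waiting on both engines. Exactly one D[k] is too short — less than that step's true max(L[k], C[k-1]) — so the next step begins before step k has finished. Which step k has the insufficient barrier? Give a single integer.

[0] required=L[0]=9=9 vs D=9 ok
[1] required=max(L[1]=3,C[0]=4)=4 vs D=3 SHORT
[2] required=max(L[2]=7,C[1]=5)=7 vs D=7 ok
[3] required=max(L[3]=8,C[2]=5)=8 vs D=8 ok
[4] required=max(L[4]=9,C[3]=8)=9 vs D=9 ok
[5] required=max(L[5]=2,C[4]=2)=2 vs D=2 ok
[6] required=C[5]=6=6 vs D=6 ok

hazard at step 1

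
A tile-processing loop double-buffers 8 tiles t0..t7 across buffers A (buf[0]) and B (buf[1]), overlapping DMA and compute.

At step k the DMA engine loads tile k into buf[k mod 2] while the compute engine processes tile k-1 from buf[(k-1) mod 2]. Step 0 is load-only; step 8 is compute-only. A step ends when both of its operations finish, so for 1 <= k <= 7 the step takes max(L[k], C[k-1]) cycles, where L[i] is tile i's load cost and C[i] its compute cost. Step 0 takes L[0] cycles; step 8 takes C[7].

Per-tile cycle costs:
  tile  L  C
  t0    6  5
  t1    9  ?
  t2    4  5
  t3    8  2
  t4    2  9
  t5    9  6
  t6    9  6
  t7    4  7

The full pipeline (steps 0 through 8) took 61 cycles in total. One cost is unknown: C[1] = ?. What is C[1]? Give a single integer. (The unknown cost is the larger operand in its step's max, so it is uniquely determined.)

C[1] = 5

step 0 → dur = L[0]=6 = 6
step 1 → dur = max(L[1]=9, C[0]=5) = 9
step 2 → dur = max(L[2]=4, C[1]=?) = C[1]  (unknown; binding)
step 3 → dur = max(L[3]=8, C[2]=5) = 8
step 4 → dur = max(L[4]=2, C[3]=2) = 2
step 5 → dur = max(L[5]=9, C[4]=9) = 9
step 6 → dur = max(L[6]=9, C[5]=6) = 9
step 7 → dur = max(L[7]=4, C[6]=6) = 6
step 8 → dur = C[7]=7 = 7
sum of known step durations = 56
dur[2] = total - known = 61 - 56 = 5
C[1] is the binding max in step 2, so C[1] = dur[2] = 5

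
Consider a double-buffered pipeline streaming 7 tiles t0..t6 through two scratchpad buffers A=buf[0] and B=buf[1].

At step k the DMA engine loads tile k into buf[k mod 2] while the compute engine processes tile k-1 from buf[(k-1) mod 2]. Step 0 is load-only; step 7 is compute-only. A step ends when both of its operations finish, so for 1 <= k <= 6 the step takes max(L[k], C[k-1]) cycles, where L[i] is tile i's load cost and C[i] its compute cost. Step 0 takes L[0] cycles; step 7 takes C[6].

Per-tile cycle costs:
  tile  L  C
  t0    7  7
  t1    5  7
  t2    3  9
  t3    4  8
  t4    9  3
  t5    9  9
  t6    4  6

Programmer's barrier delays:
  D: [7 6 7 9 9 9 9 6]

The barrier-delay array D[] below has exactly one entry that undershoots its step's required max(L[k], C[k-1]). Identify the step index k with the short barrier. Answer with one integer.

hazard at step 1

step 0: need L[0]=7 = 7; D[0]=7 ok
step 1: need max(L[1]=5,C[0]=7) = 7; D[1]=6 SHORT
step 2: need max(L[2]=3,C[1]=7) = 7; D[2]=7 ok
step 3: need max(L[3]=4,C[2]=9) = 9; D[3]=9 ok
step 4: need max(L[4]=9,C[3]=8) = 9; D[4]=9 ok
step 5: need max(L[5]=9,C[4]=3) = 9; D[5]=9 ok
step 6: need max(L[6]=4,C[5]=9) = 9; D[6]=9 ok
step 7: need C[6]=6 = 6; D[7]=6 ok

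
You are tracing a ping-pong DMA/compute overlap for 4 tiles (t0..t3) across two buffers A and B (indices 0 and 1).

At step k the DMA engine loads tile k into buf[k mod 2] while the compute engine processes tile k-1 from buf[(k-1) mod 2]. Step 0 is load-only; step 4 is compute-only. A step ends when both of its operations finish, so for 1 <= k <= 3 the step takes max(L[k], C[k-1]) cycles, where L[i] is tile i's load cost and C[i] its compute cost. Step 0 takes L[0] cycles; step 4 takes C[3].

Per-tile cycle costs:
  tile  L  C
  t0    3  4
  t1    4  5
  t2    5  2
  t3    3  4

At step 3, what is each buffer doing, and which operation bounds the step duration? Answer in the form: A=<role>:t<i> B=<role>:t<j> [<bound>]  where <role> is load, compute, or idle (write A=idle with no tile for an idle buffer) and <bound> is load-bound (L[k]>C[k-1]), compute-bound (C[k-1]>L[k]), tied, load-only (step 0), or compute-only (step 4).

step 3: A=compute:t2 B=load:t3 [load-bound]

k=0 load=t0/3c comp=- wait=3 total=3
k=1 load=t1/4c comp=t0/4c wait=4 total=7
k=2 load=t2/5c comp=t1/5c wait=5 total=12
k=3 load=t3/3c comp=t2/2c wait=3 total=15
k=4 load=- comp=t3/4c wait=4 total=19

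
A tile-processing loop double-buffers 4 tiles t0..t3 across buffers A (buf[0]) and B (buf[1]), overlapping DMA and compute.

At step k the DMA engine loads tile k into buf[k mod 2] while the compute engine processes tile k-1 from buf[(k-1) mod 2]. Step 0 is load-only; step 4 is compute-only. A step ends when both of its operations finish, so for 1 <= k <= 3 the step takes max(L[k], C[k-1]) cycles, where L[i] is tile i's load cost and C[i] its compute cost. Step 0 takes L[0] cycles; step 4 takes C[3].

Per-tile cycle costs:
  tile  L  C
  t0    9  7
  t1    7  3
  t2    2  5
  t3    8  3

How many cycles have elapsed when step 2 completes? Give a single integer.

[0] DMA t0→A (9c) ∥ CU idle ⇒ 9c, clock 9
[1] DMA t1→B (7c) ∥ CU A:t0 (7c) ⇒ 7c, clock 16
[2] DMA t2→A (2c) ∥ CU B:t1 (3c) ⇒ 3c, clock 19
[3] DMA t3→B (8c) ∥ CU A:t2 (5c) ⇒ 8c, clock 27
[4] DMA idle ∥ CU B:t3 (3c) ⇒ 3c, clock 30

end_cycle[2] = 19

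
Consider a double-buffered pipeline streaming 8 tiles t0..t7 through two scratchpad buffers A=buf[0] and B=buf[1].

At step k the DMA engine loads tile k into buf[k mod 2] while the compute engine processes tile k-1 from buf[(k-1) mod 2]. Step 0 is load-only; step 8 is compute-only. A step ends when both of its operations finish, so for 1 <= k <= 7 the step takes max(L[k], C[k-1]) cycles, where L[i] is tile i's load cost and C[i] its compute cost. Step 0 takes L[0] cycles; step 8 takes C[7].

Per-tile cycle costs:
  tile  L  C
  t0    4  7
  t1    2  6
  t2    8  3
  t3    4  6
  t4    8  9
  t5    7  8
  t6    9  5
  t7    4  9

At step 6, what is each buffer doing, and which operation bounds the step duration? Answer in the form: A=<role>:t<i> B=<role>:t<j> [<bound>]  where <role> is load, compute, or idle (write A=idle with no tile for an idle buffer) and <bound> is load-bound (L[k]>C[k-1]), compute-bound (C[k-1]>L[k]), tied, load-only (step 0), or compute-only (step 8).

step 6: A=load:t6 B=compute:t5 [load-bound]

k=0 load=t0/4c comp=- wait=4 total=4
k=1 load=t1/2c comp=t0/7c wait=7 total=11
k=2 load=t2/8c comp=t1/6c wait=8 total=19
k=3 load=t3/4c comp=t2/3c wait=4 total=23
k=4 load=t4/8c comp=t3/6c wait=8 total=31
k=5 load=t5/7c comp=t4/9c wait=9 total=40
k=6 load=t6/9c comp=t5/8c wait=9 total=49
k=7 load=t7/4c comp=t6/5c wait=5 total=54
k=8 load=- comp=t7/9c wait=9 total=63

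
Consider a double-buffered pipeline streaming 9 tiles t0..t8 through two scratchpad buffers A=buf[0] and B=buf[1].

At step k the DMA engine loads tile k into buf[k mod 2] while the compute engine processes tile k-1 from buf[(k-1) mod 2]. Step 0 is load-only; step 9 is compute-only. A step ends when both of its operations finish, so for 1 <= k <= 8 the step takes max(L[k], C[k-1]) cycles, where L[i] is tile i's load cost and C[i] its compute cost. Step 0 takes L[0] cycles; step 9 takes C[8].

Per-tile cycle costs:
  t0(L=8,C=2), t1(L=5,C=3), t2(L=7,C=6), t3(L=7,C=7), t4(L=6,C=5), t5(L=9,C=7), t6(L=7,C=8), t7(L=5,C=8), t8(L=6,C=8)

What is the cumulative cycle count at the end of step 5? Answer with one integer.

end_cycle[5] = 43

step 0: L[0]=8 → dur=8, Σ=8 | A=load:t0 B=idle [load-only]
step 1: L[1]=5 C[0]=2 → dur=5, Σ=13 | A=compute:t0 B=load:t1 [load-bound]
step 2: L[2]=7 C[1]=3 → dur=7, Σ=20 | A=load:t2 B=compute:t1 [load-bound]
step 3: L[3]=7 C[2]=6 → dur=7, Σ=27 | A=compute:t2 B=load:t3 [load-bound]
step 4: L[4]=6 C[3]=7 → dur=7, Σ=34 | A=load:t4 B=compute:t3 [compute-bound]
step 5: L[5]=9 C[4]=5 → dur=9, Σ=43 | A=compute:t4 B=load:t5 [load-bound]
step 6: L[6]=7 C[5]=7 → dur=7, Σ=50 | A=load:t6 B=compute:t5 [tied]
step 7: L[7]=5 C[6]=8 → dur=8, Σ=58 | A=compute:t6 B=load:t7 [compute-bound]
step 8: L[8]=6 C[7]=8 → dur=8, Σ=66 | A=load:t8 B=compute:t7 [compute-bound]
step 9: C[8]=8 → dur=8, Σ=74 | A=compute:t8 B=idle [compute-only]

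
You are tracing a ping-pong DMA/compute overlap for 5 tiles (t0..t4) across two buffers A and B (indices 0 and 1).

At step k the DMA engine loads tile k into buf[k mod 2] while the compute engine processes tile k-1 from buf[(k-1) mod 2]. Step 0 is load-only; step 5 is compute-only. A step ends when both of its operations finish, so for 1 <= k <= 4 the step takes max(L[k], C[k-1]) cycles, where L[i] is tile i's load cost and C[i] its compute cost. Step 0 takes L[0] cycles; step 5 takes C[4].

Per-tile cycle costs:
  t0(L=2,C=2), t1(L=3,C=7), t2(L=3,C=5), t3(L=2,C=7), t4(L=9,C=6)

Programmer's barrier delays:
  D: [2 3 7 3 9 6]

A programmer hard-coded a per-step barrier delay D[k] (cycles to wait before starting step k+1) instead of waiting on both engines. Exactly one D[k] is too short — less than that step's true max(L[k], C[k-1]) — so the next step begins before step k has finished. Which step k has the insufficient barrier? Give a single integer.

hazard at step 3

step 0: need L[0]=2 = 2; D[0]=2 ok
step 1: need max(L[1]=3,C[0]=2) = 3; D[1]=3 ok
step 2: need max(L[2]=3,C[1]=7) = 7; D[2]=7 ok
step 3: need max(L[3]=2,C[2]=5) = 5; D[3]=3 SHORT
step 4: need max(L[4]=9,C[3]=7) = 9; D[4]=9 ok
step 5: need C[4]=6 = 6; D[5]=6 ok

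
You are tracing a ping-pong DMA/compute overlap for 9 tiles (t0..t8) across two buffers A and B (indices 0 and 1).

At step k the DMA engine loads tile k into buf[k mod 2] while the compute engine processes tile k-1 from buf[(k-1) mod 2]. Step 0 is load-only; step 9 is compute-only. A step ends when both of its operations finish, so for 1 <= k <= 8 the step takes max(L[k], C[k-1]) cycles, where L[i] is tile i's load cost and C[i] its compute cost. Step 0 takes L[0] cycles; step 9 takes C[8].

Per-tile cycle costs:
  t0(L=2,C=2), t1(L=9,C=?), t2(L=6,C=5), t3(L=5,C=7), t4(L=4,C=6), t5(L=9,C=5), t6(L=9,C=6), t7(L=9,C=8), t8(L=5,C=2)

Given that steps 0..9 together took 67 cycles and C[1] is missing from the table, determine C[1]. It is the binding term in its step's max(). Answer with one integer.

step 0 = dur = L[0]=2 = 2
step 1 = dur = max(L[1]=9, C[0]=2) = 9
step 2 = dur = max(L[2]=6, C[1]=?) = C[1]  (unknown; binding)
step 3 = dur = max(L[3]=5, C[2]=5) = 5
step 4 = dur = max(L[4]=4, C[3]=7) = 7
step 5 = dur = max(L[5]=9, C[4]=6) = 9
step 6 = dur = max(L[6]=9, C[5]=5) = 9
step 7 = dur = max(L[7]=9, C[6]=6) = 9
step 8 = dur = max(L[8]=5, C[7]=8) = 8
step 9 = dur = C[8]=2 = 2
sum of known step durations = 60
dur[2] = total - known = 67 - 60 = 7
C[1] is the binding max in step 2, so C[1] = dur[2] = 7

C[1] = 7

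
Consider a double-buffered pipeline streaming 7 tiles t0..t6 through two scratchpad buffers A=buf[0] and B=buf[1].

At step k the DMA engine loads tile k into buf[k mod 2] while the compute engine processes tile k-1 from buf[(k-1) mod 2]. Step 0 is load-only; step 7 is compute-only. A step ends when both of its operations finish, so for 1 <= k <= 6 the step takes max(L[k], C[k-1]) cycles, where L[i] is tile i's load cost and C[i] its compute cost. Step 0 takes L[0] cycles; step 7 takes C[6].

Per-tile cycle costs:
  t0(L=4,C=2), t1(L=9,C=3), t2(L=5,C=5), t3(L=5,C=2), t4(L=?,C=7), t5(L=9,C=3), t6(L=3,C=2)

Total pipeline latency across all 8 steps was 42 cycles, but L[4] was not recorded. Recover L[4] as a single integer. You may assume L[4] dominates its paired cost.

L[4] = 5

step 0 | dur = L[0]=4 = 4
step 1 | dur = max(L[1]=9, C[0]=2) = 9
step 2 | dur = max(L[2]=5, C[1]=3) = 5
step 3 | dur = max(L[3]=5, C[2]=5) = 5
step 4 | dur = max(L[4]=?, C[3]=2) = L[4]  (unknown; binding)
step 5 | dur = max(L[5]=9, C[4]=7) = 9
step 6 | dur = max(L[6]=3, C[5]=3) = 3
step 7 | dur = C[6]=2 = 2
sum of known step durations = 37
dur[4] = total - known = 42 - 37 = 5
L[4] is the binding max in step 4, so L[4] = dur[4] = 5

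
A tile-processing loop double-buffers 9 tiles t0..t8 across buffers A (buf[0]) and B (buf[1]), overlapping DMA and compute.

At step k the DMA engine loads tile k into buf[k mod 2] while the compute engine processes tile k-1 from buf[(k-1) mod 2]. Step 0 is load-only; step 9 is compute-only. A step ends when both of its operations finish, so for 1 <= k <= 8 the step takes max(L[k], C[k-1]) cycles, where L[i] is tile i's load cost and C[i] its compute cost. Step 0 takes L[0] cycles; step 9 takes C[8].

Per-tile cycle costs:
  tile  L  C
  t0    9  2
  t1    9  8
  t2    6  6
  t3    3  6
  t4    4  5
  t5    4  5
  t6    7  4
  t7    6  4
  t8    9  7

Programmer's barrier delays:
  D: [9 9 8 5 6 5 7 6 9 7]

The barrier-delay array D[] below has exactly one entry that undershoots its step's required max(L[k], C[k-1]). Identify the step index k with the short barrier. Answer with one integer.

hazard at step 3

step 0: need L[0]=9 = 9; D[0]=9 ok
step 1: need max(L[1]=9,C[0]=2) = 9; D[1]=9 ok
step 2: need max(L[2]=6,C[1]=8) = 8; D[2]=8 ok
step 3: need max(L[3]=3,C[2]=6) = 6; D[3]=5 SHORT
step 4: need max(L[4]=4,C[3]=6) = 6; D[4]=6 ok
step 5: need max(L[5]=4,C[4]=5) = 5; D[5]=5 ok
step 6: need max(L[6]=7,C[5]=5) = 7; D[6]=7 ok
step 7: need max(L[7]=6,C[6]=4) = 6; D[7]=6 ok
step 8: need max(L[8]=9,C[7]=4) = 9; D[8]=9 ok
step 9: need C[8]=7 = 7; D[9]=7 ok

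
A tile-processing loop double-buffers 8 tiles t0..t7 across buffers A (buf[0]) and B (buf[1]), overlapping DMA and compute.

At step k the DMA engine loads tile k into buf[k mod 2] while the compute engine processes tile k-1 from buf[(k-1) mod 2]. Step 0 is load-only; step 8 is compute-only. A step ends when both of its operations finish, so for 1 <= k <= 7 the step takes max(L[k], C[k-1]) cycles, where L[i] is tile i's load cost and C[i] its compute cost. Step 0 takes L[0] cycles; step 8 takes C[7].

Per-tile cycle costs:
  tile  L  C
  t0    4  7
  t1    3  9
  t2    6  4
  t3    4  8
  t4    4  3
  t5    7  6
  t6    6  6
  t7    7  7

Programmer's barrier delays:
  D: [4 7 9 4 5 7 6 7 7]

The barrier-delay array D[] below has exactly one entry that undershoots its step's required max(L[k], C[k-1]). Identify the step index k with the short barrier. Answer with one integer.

hazard at step 4

[0] required=L[0]=4=4 vs D=4 ok
[1] required=max(L[1]=3,C[0]=7)=7 vs D=7 ok
[2] required=max(L[2]=6,C[1]=9)=9 vs D=9 ok
[3] required=max(L[3]=4,C[2]=4)=4 vs D=4 ok
[4] required=max(L[4]=4,C[3]=8)=8 vs D=5 SHORT
[5] required=max(L[5]=7,C[4]=3)=7 vs D=7 ok
[6] required=max(L[6]=6,C[5]=6)=6 vs D=6 ok
[7] required=max(L[7]=7,C[6]=6)=7 vs D=7 ok
[8] required=C[7]=7=7 vs D=7 ok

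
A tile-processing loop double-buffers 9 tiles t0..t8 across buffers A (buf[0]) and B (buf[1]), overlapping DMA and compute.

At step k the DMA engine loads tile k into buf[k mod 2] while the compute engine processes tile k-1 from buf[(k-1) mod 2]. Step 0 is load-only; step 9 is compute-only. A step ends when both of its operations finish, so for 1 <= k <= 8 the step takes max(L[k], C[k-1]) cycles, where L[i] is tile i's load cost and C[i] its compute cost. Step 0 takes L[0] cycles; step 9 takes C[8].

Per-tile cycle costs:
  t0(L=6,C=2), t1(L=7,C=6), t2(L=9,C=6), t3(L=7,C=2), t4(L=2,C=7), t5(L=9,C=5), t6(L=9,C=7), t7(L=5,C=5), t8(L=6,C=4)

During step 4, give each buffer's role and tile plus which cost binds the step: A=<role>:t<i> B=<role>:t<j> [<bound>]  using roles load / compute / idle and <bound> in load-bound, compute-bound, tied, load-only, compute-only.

step 4: A=load:t4 B=compute:t3 [tied]

[0] DMA t0→A (6c) ∥ CU idle ⇒ 6c, clock 6
[1] DMA t1→B (7c) ∥ CU A:t0 (2c) ⇒ 7c, clock 13
[2] DMA t2→A (9c) ∥ CU B:t1 (6c) ⇒ 9c, clock 22
[3] DMA t3→B (7c) ∥ CU A:t2 (6c) ⇒ 7c, clock 29
[4] DMA t4→A (2c) ∥ CU B:t3 (2c) ⇒ 2c, clock 31
[5] DMA t5→B (9c) ∥ CU A:t4 (7c) ⇒ 9c, clock 40
[6] DMA t6→A (9c) ∥ CU B:t5 (5c) ⇒ 9c, clock 49
[7] DMA t7→B (5c) ∥ CU A:t6 (7c) ⇒ 7c, clock 56
[8] DMA t8→A (6c) ∥ CU B:t7 (5c) ⇒ 6c, clock 62
[9] DMA idle ∥ CU A:t8 (4c) ⇒ 4c, clock 66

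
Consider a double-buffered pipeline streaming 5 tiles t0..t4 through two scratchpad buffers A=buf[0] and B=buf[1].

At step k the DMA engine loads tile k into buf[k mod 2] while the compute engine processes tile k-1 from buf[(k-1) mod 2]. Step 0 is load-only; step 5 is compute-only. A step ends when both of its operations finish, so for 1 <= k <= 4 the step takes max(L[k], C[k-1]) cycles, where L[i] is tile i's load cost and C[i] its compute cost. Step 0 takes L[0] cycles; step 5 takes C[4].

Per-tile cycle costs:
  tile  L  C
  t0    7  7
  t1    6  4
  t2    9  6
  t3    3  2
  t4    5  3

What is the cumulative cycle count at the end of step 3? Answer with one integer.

end_cycle[3] = 29

[0] DMA t0→A (7c) ∥ CU idle ⇒ 7c, clock 7
[1] DMA t1→B (6c) ∥ CU A:t0 (7c) ⇒ 7c, clock 14
[2] DMA t2→A (9c) ∥ CU B:t1 (4c) ⇒ 9c, clock 23
[3] DMA t3→B (3c) ∥ CU A:t2 (6c) ⇒ 6c, clock 29
[4] DMA t4→A (5c) ∥ CU B:t3 (2c) ⇒ 5c, clock 34
[5] DMA idle ∥ CU A:t4 (3c) ⇒ 3c, clock 37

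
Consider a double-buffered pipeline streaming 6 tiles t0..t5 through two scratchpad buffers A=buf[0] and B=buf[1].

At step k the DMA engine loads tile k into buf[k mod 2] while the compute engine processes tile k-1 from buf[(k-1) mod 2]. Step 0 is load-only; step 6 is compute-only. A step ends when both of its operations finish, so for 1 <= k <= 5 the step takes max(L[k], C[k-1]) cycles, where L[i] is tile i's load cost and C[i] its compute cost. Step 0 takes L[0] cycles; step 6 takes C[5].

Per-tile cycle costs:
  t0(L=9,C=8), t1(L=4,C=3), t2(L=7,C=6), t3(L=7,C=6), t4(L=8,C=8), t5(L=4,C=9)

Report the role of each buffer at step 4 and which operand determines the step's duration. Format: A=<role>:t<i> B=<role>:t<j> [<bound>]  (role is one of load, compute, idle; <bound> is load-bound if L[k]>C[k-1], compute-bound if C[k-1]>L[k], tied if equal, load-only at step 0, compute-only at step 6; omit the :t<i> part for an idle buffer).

k=0 load=t0/9c comp=- wait=9 total=9
k=1 load=t1/4c comp=t0/8c wait=8 total=17
k=2 load=t2/7c comp=t1/3c wait=7 total=24
k=3 load=t3/7c comp=t2/6c wait=7 total=31
k=4 load=t4/8c comp=t3/6c wait=8 total=39
k=5 load=t5/4c comp=t4/8c wait=8 total=47
k=6 load=- comp=t5/9c wait=9 total=56

step 4: A=load:t4 B=compute:t3 [load-bound]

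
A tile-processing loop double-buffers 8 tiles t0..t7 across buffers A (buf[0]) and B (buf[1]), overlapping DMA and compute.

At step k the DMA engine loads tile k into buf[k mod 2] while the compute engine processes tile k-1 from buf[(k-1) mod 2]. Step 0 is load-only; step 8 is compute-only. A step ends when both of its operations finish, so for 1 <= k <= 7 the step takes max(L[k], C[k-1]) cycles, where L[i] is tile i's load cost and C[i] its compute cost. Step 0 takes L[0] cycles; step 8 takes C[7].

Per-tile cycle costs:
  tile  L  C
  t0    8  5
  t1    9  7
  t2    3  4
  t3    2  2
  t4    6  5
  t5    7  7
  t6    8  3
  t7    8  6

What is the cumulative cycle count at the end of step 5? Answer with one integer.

[0] DMA t0→A (8c) ∥ CU idle ⇒ 8c, clock 8
[1] DMA t1→B (9c) ∥ CU A:t0 (5c) ⇒ 9c, clock 17
[2] DMA t2→A (3c) ∥ CU B:t1 (7c) ⇒ 7c, clock 24
[3] DMA t3→B (2c) ∥ CU A:t2 (4c) ⇒ 4c, clock 28
[4] DMA t4→A (6c) ∥ CU B:t3 (2c) ⇒ 6c, clock 34
[5] DMA t5→B (7c) ∥ CU A:t4 (5c) ⇒ 7c, clock 41
[6] DMA t6→A (8c) ∥ CU B:t5 (7c) ⇒ 8c, clock 49
[7] DMA t7→B (8c) ∥ CU A:t6 (3c) ⇒ 8c, clock 57
[8] DMA idle ∥ CU B:t7 (6c) ⇒ 6c, clock 63

end_cycle[5] = 41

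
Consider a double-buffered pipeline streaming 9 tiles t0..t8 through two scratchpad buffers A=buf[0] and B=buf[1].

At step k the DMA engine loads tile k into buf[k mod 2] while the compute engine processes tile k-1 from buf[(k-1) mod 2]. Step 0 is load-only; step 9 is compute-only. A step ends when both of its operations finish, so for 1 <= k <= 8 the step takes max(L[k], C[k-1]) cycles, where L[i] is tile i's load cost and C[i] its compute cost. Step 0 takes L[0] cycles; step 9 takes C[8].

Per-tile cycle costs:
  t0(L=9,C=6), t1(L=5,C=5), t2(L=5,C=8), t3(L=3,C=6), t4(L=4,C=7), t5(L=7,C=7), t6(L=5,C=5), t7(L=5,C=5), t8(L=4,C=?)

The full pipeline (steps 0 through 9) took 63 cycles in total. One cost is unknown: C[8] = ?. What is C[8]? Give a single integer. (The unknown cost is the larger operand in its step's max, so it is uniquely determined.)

step 0 → dur = L[0]=9 = 9
step 1 → dur = max(L[1]=5, C[0]=6) = 6
step 2 → dur = max(L[2]=5, C[1]=5) = 5
step 3 → dur = max(L[3]=3, C[2]=8) = 8
step 4 → dur = max(L[4]=4, C[3]=6) = 6
step 5 → dur = max(L[5]=7, C[4]=7) = 7
step 6 → dur = max(L[6]=5, C[5]=7) = 7
step 7 → dur = max(L[7]=5, C[6]=5) = 5
step 8 → dur = max(L[8]=4, C[7]=5) = 5
step 9 → dur = C[8]=? = C[8]  (unknown; binding)
sum of known step durations = 58
dur[9] = total - known = 63 - 58 = 5
C[8] is the binding max in step 9, so C[8] = dur[9] = 5

C[8] = 5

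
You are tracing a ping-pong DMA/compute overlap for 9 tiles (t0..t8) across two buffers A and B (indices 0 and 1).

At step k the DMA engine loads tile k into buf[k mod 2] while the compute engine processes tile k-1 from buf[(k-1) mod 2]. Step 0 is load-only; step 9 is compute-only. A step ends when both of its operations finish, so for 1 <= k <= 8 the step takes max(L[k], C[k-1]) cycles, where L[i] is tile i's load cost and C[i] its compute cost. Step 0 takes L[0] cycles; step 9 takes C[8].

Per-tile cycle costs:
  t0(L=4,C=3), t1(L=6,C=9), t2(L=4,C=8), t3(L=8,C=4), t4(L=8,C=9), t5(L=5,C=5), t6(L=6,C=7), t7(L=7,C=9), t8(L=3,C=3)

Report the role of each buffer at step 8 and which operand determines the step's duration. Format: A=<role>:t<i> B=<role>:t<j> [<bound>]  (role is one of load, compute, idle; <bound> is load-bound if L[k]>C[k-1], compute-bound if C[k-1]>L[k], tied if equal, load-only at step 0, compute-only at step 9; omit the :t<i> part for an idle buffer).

k=0 load=t0/4c comp=- wait=4 total=4
k=1 load=t1/6c comp=t0/3c wait=6 total=10
k=2 load=t2/4c comp=t1/9c wait=9 total=19
k=3 load=t3/8c comp=t2/8c wait=8 total=27
k=4 load=t4/8c comp=t3/4c wait=8 total=35
k=5 load=t5/5c comp=t4/9c wait=9 total=44
k=6 load=t6/6c comp=t5/5c wait=6 total=50
k=7 load=t7/7c comp=t6/7c wait=7 total=57
k=8 load=t8/3c comp=t7/9c wait=9 total=66
k=9 load=- comp=t8/3c wait=3 total=69

step 8: A=load:t8 B=compute:t7 [compute-bound]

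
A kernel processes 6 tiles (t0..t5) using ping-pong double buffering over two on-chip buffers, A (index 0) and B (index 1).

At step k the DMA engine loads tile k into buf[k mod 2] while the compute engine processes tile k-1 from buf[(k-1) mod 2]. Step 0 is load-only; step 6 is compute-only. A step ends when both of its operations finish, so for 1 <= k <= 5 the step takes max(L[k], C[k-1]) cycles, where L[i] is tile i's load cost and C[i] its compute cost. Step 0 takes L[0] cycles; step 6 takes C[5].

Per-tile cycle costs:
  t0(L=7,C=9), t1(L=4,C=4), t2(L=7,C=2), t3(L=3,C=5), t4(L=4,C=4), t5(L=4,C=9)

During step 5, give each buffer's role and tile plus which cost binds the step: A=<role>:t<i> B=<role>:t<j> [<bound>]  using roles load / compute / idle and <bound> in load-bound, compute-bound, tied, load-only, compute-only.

step 5: A=compute:t4 B=load:t5 [tied]

  0. 7=7c; end=7; A:t0 B:-
  1. max(4,9)=9c; end=16; A:t0 B:t1
  2. max(7,4)=7c; end=23; A:t2 B:t1
  3. max(3,2)=3c; end=26; A:t2 B:t3
  4. max(4,5)=5c; end=31; A:t4 B:t3
  5. max(4,4)=4c; end=35; A:t4 B:t5
  6. 9=9c; end=44; A:t4 B:t5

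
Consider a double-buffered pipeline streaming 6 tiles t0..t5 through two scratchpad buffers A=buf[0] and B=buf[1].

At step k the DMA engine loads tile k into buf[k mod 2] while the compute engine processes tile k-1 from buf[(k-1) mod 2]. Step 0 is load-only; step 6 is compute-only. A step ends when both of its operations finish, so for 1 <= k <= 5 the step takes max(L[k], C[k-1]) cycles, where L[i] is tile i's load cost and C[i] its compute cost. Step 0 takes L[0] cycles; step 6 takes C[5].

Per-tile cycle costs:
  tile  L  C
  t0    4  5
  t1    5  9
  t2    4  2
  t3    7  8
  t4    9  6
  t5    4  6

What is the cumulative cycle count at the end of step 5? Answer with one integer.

end_cycle[5] = 40

step 0: L[0]=4 → dur=4, Σ=4 | A=load:t0 B=idle [load-only]
step 1: L[1]=5 C[0]=5 → dur=5, Σ=9 | A=compute:t0 B=load:t1 [tied]
step 2: L[2]=4 C[1]=9 → dur=9, Σ=18 | A=load:t2 B=compute:t1 [compute-bound]
step 3: L[3]=7 C[2]=2 → dur=7, Σ=25 | A=compute:t2 B=load:t3 [load-bound]
step 4: L[4]=9 C[3]=8 → dur=9, Σ=34 | A=load:t4 B=compute:t3 [load-bound]
step 5: L[5]=4 C[4]=6 → dur=6, Σ=40 | A=compute:t4 B=load:t5 [compute-bound]
step 6: C[5]=6 → dur=6, Σ=46 | A=idle B=compute:t5 [compute-only]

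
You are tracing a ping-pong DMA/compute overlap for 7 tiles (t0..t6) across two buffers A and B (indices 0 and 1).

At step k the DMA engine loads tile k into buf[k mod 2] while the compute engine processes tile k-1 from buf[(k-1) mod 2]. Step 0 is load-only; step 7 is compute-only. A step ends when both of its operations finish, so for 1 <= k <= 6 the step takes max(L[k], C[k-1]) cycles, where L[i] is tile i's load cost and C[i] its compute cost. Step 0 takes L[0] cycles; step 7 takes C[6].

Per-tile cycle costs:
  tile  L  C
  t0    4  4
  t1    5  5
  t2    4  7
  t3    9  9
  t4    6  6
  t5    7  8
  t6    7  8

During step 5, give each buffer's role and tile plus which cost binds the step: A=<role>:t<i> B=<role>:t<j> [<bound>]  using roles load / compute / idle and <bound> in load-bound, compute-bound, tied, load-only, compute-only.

step 5: A=compute:t4 B=load:t5 [load-bound]

[0] DMA t0→A (4c) ∥ CU idle ⇒ 4c, clock 4
[1] DMA t1→B (5c) ∥ CU A:t0 (4c) ⇒ 5c, clock 9
[2] DMA t2→A (4c) ∥ CU B:t1 (5c) ⇒ 5c, clock 14
[3] DMA t3→B (9c) ∥ CU A:t2 (7c) ⇒ 9c, clock 23
[4] DMA t4→A (6c) ∥ CU B:t3 (9c) ⇒ 9c, clock 32
[5] DMA t5→B (7c) ∥ CU A:t4 (6c) ⇒ 7c, clock 39
[6] DMA t6→A (7c) ∥ CU B:t5 (8c) ⇒ 8c, clock 47
[7] DMA idle ∥ CU A:t6 (8c) ⇒ 8c, clock 55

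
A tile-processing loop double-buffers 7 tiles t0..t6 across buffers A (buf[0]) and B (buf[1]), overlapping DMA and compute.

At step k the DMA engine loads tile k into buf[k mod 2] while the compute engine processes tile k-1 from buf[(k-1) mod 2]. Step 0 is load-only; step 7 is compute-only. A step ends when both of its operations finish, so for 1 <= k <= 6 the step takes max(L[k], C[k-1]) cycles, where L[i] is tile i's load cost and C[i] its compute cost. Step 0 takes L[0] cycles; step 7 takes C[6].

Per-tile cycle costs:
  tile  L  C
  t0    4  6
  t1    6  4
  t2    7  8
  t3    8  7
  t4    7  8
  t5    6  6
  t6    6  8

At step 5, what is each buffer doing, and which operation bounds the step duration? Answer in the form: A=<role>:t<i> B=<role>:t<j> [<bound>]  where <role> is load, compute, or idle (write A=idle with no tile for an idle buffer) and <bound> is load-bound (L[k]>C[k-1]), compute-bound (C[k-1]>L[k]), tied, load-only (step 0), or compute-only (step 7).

step 5: A=compute:t4 B=load:t5 [compute-bound]

[0] DMA t0→A (4c) ∥ CU idle ⇒ 4c, clock 4
[1] DMA t1→B (6c) ∥ CU A:t0 (6c) ⇒ 6c, clock 10
[2] DMA t2→A (7c) ∥ CU B:t1 (4c) ⇒ 7c, clock 17
[3] DMA t3→B (8c) ∥ CU A:t2 (8c) ⇒ 8c, clock 25
[4] DMA t4→A (7c) ∥ CU B:t3 (7c) ⇒ 7c, clock 32
[5] DMA t5→B (6c) ∥ CU A:t4 (8c) ⇒ 8c, clock 40
[6] DMA t6→A (6c) ∥ CU B:t5 (6c) ⇒ 6c, clock 46
[7] DMA idle ∥ CU A:t6 (8c) ⇒ 8c, clock 54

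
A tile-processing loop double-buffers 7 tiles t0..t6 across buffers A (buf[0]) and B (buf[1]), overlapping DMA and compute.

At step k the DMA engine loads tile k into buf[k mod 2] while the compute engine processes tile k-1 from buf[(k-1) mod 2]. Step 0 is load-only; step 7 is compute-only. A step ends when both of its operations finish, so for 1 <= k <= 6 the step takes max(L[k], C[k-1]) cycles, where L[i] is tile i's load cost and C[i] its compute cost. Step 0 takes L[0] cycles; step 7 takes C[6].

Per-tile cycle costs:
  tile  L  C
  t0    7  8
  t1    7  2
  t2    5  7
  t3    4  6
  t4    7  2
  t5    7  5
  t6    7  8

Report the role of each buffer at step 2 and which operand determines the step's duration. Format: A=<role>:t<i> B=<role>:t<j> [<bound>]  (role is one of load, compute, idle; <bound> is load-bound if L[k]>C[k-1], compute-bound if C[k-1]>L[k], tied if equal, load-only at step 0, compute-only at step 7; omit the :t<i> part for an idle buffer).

step 2: A=load:t2 B=compute:t1 [load-bound]

step 0: L[0]=7 → dur=7, Σ=7 | A=load:t0 B=idle [load-only]
step 1: L[1]=7 C[0]=8 → dur=8, Σ=15 | A=compute:t0 B=load:t1 [compute-bound]
step 2: L[2]=5 C[1]=2 → dur=5, Σ=20 | A=load:t2 B=compute:t1 [load-bound]
step 3: L[3]=4 C[2]=7 → dur=7, Σ=27 | A=compute:t2 B=load:t3 [compute-bound]
step 4: L[4]=7 C[3]=6 → dur=7, Σ=34 | A=load:t4 B=compute:t3 [load-bound]
step 5: L[5]=7 C[4]=2 → dur=7, Σ=41 | A=compute:t4 B=load:t5 [load-bound]
step 6: L[6]=7 C[5]=5 → dur=7, Σ=48 | A=load:t6 B=compute:t5 [load-bound]
step 7: C[6]=8 → dur=8, Σ=56 | A=compute:t6 B=idle [compute-only]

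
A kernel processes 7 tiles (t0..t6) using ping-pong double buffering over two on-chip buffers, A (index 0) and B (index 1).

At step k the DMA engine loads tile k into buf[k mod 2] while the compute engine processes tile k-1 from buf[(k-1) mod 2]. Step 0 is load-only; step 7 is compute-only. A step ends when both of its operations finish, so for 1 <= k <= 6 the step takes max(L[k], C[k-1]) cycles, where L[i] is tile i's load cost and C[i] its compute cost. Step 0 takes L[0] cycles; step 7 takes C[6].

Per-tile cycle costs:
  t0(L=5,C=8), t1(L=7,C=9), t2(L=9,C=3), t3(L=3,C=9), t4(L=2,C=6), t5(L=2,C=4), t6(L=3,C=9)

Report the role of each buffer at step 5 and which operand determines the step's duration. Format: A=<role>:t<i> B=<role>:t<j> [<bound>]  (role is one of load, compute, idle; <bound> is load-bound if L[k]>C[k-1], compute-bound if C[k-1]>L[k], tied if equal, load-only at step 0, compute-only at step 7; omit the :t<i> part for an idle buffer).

step 5: A=compute:t4 B=load:t5 [compute-bound]

  0. 5=5c; end=5; A:t0 B:-
  1. max(7,8)=8c; end=13; A:t0 B:t1
  2. max(9,9)=9c; end=22; A:t2 B:t1
  3. max(3,3)=3c; end=25; A:t2 B:t3
  4. max(2,9)=9c; end=34; A:t4 B:t3
  5. max(2,6)=6c; end=40; A:t4 B:t5
  6. max(3,4)=4c; end=44; A:t6 B:t5
  7. 9=9c; end=53; A:t6 B:t5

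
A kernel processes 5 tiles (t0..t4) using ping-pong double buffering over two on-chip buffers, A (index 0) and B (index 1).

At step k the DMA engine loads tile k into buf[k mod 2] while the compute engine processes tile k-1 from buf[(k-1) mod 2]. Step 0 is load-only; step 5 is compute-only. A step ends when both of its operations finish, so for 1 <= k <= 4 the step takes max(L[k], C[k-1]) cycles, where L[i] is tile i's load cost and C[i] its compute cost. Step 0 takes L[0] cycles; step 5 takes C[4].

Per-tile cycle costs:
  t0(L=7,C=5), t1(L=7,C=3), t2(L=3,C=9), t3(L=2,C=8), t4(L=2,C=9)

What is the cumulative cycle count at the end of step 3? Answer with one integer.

end_cycle[3] = 26

k=0 load=t0/7c comp=- wait=7 total=7
k=1 load=t1/7c comp=t0/5c wait=7 total=14
k=2 load=t2/3c comp=t1/3c wait=3 total=17
k=3 load=t3/2c comp=t2/9c wait=9 total=26
k=4 load=t4/2c comp=t3/8c wait=8 total=34
k=5 load=- comp=t4/9c wait=9 total=43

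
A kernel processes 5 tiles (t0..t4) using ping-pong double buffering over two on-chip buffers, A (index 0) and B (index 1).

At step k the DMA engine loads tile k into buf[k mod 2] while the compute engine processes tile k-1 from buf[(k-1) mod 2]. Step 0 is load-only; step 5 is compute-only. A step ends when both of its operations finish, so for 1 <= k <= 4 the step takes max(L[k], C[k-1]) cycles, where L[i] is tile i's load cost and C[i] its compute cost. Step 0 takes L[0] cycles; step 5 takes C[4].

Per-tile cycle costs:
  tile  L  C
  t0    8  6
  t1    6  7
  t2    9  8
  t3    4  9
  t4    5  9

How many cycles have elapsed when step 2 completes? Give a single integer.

step 0: L[0]=8 → dur=8, Σ=8 | A=load:t0 B=idle [load-only]
step 1: L[1]=6 C[0]=6 → dur=6, Σ=14 | A=compute:t0 B=load:t1 [tied]
step 2: L[2]=9 C[1]=7 → dur=9, Σ=23 | A=load:t2 B=compute:t1 [load-bound]
step 3: L[3]=4 C[2]=8 → dur=8, Σ=31 | A=compute:t2 B=load:t3 [compute-bound]
step 4: L[4]=5 C[3]=9 → dur=9, Σ=40 | A=load:t4 B=compute:t3 [compute-bound]
step 5: C[4]=9 → dur=9, Σ=49 | A=compute:t4 B=idle [compute-only]

end_cycle[2] = 23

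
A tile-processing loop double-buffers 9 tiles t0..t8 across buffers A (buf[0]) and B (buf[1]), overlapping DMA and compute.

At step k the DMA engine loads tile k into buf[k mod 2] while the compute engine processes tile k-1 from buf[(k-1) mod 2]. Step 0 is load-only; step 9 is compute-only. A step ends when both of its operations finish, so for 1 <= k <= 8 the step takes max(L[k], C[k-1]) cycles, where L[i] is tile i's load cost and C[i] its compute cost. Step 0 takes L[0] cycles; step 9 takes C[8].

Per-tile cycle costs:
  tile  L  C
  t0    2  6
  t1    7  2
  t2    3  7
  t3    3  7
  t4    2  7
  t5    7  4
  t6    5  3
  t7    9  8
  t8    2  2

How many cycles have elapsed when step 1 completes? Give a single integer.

  0. 2=2c; end=2; A:t0 B:-
  1. max(7,6)=7c; end=9; A:t0 B:t1
  2. max(3,2)=3c; end=12; A:t2 B:t1
  3. max(3,7)=7c; end=19; A:t2 B:t3
  4. max(2,7)=7c; end=26; A:t4 B:t3
  5. max(7,7)=7c; end=33; A:t4 B:t5
  6. max(5,4)=5c; end=38; A:t6 B:t5
  7. max(9,3)=9c; end=47; A:t6 B:t7
  8. max(2,8)=8c; end=55; A:t8 B:t7
  9. 2=2c; end=57; A:t8 B:t7

end_cycle[1] = 9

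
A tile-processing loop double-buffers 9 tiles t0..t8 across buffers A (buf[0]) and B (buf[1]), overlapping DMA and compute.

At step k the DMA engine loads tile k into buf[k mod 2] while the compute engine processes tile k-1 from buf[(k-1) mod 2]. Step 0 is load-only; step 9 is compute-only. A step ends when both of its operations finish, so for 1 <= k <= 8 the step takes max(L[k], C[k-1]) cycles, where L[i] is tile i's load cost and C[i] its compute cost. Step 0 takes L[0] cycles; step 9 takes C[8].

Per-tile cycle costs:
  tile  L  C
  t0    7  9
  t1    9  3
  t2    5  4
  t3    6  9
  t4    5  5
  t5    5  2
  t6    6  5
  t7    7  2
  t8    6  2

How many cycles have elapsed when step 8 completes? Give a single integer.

end_cycle[8] = 60

k=0 load=t0/7c comp=- wait=7 total=7
k=1 load=t1/9c comp=t0/9c wait=9 total=16
k=2 load=t2/5c comp=t1/3c wait=5 total=21
k=3 load=t3/6c comp=t2/4c wait=6 total=27
k=4 load=t4/5c comp=t3/9c wait=9 total=36
k=5 load=t5/5c comp=t4/5c wait=5 total=41
k=6 load=t6/6c comp=t5/2c wait=6 total=47
k=7 load=t7/7c comp=t6/5c wait=7 total=54
k=8 load=t8/6c comp=t7/2c wait=6 total=60
k=9 load=- comp=t8/2c wait=2 total=62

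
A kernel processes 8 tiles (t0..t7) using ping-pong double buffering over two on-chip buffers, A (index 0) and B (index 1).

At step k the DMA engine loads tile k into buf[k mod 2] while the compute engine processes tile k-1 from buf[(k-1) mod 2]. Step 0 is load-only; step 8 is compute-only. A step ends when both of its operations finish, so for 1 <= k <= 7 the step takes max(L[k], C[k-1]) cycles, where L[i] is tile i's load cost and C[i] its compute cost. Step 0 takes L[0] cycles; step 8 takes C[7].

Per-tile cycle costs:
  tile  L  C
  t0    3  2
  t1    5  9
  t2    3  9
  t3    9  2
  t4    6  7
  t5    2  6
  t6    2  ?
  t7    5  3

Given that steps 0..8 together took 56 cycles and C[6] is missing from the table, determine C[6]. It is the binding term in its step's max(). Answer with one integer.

C[6] = 8

step 0 → dur = L[0]=3 = 3
step 1 → dur = max(L[1]=5, C[0]=2) = 5
step 2 → dur = max(L[2]=3, C[1]=9) = 9
step 3 → dur = max(L[3]=9, C[2]=9) = 9
step 4 → dur = max(L[4]=6, C[3]=2) = 6
step 5 → dur = max(L[5]=2, C[4]=7) = 7
step 6 → dur = max(L[6]=2, C[5]=6) = 6
step 7 → dur = max(L[7]=5, C[6]=?) = C[6]  (unknown; binding)
step 8 → dur = C[7]=3 = 3
sum of known step durations = 48
dur[7] = total - known = 56 - 48 = 8
C[6] is the binding max in step 7, so C[6] = dur[7] = 8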